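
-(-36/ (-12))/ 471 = -1/ 157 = -0.01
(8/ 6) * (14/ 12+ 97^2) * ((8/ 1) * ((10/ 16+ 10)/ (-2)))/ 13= -4799185/ 117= -41018.68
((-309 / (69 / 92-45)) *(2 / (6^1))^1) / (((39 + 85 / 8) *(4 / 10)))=8240 / 70269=0.12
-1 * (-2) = 2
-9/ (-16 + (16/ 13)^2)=169/ 272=0.62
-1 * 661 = -661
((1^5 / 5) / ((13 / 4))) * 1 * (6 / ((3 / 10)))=16 / 13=1.23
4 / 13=0.31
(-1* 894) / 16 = -447 / 8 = -55.88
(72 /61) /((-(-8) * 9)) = 0.02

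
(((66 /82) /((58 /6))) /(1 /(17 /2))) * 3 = 5049 /2378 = 2.12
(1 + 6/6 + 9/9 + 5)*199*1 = 1592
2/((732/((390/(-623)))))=-0.00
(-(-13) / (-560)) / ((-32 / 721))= 1339 / 2560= 0.52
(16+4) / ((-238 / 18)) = -1.51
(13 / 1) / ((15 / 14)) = 182 / 15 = 12.13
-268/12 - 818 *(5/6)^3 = -53537/108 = -495.71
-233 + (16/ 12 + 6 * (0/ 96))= -695/ 3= -231.67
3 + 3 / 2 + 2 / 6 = 29 / 6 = 4.83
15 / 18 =0.83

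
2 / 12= 1 / 6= 0.17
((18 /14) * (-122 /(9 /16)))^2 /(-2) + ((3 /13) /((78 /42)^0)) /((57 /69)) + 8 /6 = -1411659077 /36309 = -38879.04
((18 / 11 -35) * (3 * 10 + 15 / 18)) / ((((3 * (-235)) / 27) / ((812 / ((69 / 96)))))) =529255104 / 11891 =44508.88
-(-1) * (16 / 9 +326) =2950 / 9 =327.78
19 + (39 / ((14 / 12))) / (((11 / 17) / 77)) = 3997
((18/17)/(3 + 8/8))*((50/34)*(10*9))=10125/289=35.03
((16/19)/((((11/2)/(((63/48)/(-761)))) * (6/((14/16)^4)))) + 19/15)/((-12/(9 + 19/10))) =-1349155922539/1172636467200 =-1.15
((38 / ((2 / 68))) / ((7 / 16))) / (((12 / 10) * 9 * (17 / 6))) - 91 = 347 / 63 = 5.51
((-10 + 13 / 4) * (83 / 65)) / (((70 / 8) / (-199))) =196.03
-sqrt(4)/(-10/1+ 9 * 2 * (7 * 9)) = -1/562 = -0.00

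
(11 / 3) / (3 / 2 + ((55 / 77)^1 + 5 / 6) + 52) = 77 / 1156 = 0.07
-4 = -4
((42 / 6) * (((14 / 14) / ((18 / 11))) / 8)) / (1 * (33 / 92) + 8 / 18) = 253 / 380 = 0.67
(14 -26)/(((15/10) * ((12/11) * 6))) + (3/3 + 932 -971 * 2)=-9092/9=-1010.22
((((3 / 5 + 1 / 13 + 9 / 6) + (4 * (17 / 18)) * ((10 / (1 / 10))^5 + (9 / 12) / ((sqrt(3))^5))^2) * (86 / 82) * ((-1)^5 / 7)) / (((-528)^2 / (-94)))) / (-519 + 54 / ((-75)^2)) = -1722758142857142857152824317875 / 46849036214762496 - 1677587890625000 * sqrt(3) / 8211720089727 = -36772541808039.71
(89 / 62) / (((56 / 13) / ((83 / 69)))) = 96031 / 239568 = 0.40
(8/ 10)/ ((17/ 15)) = 12/ 17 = 0.71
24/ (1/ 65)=1560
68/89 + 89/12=8737/1068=8.18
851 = 851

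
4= 4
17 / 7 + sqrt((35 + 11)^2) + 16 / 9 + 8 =3667 / 63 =58.21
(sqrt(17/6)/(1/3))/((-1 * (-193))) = sqrt(102)/386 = 0.03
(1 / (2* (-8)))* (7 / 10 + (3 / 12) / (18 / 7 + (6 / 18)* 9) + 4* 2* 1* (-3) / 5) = 3163 / 12480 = 0.25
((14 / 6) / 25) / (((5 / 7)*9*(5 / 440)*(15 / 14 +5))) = 60368 / 286875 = 0.21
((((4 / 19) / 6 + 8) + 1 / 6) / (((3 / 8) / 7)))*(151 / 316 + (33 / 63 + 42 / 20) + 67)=434956951 / 40527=10732.52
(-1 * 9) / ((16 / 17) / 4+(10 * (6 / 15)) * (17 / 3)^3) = -4131 / 334192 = -0.01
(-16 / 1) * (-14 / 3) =224 / 3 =74.67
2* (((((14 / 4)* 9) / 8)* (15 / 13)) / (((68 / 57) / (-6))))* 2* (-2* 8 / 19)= 17010 / 221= 76.97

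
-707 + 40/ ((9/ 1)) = -702.56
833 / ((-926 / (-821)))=683893 / 926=738.55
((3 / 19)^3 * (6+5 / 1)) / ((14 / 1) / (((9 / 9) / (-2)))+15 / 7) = -2079 / 1241479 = -0.00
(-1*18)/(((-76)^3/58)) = 261/109744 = 0.00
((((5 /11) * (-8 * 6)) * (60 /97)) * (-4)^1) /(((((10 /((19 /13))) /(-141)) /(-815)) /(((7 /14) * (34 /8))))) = 1926655.06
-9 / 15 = -3 / 5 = -0.60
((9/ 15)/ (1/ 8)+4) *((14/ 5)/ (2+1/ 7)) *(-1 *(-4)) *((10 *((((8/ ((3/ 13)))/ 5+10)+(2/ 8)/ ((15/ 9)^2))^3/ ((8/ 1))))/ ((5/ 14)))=502555903242239/ 632812500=794162.42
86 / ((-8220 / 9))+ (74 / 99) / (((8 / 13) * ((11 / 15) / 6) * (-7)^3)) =-3500656 / 28429555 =-0.12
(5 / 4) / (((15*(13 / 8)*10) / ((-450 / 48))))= -0.05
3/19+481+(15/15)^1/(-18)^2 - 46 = 2678851/6156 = 435.16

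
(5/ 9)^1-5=-40/ 9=-4.44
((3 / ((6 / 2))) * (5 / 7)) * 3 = 15 / 7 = 2.14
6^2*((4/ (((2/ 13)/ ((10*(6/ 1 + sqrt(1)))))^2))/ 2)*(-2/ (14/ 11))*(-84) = 1967565600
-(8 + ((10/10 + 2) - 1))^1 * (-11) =110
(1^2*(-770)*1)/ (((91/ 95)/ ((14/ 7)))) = -1607.69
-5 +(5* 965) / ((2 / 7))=33765 / 2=16882.50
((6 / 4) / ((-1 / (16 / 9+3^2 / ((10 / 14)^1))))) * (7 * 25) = -22645 / 6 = -3774.17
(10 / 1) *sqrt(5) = 10 *sqrt(5) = 22.36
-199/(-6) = 199/6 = 33.17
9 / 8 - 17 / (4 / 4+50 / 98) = -2999 / 296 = -10.13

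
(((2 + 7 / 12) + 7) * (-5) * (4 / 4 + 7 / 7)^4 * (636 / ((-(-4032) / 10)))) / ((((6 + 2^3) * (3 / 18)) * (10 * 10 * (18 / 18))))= -6095 / 1176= -5.18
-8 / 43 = -0.19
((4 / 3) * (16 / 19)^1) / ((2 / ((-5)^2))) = 800 / 57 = 14.04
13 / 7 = 1.86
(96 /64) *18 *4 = 108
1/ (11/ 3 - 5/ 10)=6/ 19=0.32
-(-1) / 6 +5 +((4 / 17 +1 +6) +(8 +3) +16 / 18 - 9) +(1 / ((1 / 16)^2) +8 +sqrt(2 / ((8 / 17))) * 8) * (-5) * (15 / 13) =-5997973 / 3978 - 300 * sqrt(17) / 13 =-1602.93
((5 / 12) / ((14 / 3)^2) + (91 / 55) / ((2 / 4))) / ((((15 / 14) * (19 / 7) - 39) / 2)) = -143513 / 778140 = -0.18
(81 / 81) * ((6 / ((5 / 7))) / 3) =14 / 5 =2.80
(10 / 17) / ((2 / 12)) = 60 / 17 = 3.53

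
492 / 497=0.99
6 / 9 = 2 / 3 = 0.67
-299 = -299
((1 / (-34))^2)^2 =0.00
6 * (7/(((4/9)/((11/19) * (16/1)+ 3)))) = 44037/38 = 1158.87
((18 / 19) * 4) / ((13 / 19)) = 72 / 13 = 5.54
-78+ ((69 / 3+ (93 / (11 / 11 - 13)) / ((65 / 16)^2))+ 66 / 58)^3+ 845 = 25798904876363700219 / 1839391323453125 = 14025.78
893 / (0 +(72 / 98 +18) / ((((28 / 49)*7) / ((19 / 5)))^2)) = 460600 / 8721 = 52.82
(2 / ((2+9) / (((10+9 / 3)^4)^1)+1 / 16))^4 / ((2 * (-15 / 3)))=-348869943195430992478208 / 3409853466752492805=-102312.30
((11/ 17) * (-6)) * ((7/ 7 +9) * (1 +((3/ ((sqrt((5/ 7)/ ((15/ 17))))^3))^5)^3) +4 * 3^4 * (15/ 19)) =-1161949465439916660778516464990879759420 * sqrt(357)/ 339448671314611904643504117121 - 333300/ 323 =-64676609097.42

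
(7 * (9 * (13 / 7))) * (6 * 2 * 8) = 11232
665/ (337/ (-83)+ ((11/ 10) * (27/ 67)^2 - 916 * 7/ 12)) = -7433110650/ 6015956669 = -1.24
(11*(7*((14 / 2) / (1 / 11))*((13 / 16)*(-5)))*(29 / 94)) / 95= -2235233 / 28576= -78.22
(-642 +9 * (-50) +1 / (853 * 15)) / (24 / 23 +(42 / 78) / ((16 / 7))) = -66842712976 / 78292605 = -853.76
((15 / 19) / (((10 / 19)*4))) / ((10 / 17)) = 51 / 80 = 0.64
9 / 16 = 0.56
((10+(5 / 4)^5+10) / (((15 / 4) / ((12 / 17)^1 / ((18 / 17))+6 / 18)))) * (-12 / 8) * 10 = -23605 / 256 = -92.21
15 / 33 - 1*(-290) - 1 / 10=31939 / 110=290.35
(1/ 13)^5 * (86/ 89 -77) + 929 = 929.00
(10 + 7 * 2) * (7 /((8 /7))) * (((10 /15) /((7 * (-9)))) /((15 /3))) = -14 /45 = -0.31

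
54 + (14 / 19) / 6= 3085 / 57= 54.12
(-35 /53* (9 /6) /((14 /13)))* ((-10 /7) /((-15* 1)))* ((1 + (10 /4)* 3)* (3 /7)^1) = -3315 /10388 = -0.32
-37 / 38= -0.97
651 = 651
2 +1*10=12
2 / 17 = 0.12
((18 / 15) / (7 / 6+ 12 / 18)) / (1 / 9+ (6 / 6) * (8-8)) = 5.89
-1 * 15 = -15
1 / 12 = 0.08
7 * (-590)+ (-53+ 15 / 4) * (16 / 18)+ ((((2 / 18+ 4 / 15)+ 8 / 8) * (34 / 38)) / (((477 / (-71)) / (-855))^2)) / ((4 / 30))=3680147699 / 25281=145569.70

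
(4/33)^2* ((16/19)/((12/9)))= 64/6897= 0.01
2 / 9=0.22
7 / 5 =1.40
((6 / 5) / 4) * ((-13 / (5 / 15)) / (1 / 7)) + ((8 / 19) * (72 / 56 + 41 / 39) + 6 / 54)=-12574049 / 155610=-80.80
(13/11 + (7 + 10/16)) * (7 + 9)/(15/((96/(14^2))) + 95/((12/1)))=1488/407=3.66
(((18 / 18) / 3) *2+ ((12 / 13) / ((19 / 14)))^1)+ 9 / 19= 1.82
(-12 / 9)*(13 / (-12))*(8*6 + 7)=715 / 9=79.44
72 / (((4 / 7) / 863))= 108738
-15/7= -2.14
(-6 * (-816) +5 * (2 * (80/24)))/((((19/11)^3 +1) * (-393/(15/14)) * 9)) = -4920707/20277621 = -0.24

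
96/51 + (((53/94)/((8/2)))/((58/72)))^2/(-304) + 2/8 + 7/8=115489915199/38403800768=3.01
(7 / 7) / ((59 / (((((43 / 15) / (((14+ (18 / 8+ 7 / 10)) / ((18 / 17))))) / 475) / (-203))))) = -344 / 10928713075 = -0.00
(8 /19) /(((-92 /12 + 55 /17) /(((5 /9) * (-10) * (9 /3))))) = 3400 /2147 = 1.58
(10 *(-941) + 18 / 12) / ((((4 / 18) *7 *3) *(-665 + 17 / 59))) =3330609 / 1098104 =3.03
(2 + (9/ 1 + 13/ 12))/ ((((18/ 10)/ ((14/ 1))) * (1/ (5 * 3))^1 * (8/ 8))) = 25375/ 18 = 1409.72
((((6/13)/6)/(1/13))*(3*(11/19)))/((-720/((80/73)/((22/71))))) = -0.01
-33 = -33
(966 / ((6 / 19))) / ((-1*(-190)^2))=-0.08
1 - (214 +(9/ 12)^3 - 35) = -11419/ 64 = -178.42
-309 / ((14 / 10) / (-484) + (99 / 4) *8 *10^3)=-747780 / 479159993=-0.00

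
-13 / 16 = -0.81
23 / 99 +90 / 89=10957 / 8811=1.24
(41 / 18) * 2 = 41 / 9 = 4.56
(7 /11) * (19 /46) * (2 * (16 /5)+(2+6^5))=2046.10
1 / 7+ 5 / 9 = 44 / 63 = 0.70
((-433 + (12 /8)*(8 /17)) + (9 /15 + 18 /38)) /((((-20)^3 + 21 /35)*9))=696421 /116271279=0.01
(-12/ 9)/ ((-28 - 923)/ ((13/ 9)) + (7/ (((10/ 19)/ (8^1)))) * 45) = -52/ 161055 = -0.00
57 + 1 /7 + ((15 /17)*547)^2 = 471369775 /2023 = 233005.33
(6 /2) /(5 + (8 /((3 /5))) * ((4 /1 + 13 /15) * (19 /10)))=135 /5773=0.02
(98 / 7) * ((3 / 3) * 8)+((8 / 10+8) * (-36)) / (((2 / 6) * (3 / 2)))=-2608 / 5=-521.60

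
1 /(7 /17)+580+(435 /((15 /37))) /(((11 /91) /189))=129226536 /77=1678266.70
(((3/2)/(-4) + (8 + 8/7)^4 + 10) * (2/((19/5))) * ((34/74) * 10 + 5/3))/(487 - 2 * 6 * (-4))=93409810475/2167267452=43.10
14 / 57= 0.25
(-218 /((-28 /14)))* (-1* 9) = -981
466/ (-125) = -466/ 125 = -3.73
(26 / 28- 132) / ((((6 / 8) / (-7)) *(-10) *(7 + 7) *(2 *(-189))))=0.02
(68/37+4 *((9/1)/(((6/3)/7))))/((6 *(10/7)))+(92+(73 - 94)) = 19073/222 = 85.91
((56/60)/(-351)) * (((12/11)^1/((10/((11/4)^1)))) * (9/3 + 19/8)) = -301/70200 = -0.00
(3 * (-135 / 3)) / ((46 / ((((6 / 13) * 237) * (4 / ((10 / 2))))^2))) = -22473.38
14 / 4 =7 / 2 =3.50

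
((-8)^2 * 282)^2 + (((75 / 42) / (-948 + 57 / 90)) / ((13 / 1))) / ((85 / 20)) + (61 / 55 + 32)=787681356895435767 / 2418200785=325730337.11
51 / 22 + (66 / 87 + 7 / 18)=9950 / 2871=3.47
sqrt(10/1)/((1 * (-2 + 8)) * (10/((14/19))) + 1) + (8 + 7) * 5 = 7 * sqrt(10)/577 + 75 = 75.04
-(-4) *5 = 20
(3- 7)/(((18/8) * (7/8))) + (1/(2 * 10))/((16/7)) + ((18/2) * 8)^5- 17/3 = 39007939306361/20160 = 1934917624.32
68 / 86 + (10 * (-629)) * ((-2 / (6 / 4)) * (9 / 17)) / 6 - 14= 31252 / 43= 726.79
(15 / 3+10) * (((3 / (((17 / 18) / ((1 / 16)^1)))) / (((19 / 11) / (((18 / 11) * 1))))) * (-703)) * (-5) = 674325 / 68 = 9916.54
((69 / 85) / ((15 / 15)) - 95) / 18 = -5.23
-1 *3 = -3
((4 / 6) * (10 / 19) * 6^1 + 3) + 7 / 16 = 1685 / 304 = 5.54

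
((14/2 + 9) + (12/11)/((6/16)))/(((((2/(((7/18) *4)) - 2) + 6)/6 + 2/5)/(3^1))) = 131040/2959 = 44.29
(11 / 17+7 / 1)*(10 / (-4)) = -325 / 17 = -19.12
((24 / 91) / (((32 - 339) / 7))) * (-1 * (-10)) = -240 / 3991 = -0.06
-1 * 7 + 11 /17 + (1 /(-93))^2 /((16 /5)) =-14945387 /2352528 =-6.35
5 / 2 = 2.50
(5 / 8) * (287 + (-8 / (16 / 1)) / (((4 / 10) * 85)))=97575 / 544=179.37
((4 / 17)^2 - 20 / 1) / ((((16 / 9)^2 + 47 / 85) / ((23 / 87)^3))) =-1051958820 / 10600410571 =-0.10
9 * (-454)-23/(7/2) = -28648/7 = -4092.57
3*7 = 21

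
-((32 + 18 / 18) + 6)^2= -1521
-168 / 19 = -8.84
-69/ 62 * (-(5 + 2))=483/ 62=7.79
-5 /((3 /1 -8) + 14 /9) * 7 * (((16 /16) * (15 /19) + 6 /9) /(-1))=-8715 /589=-14.80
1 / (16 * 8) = 0.01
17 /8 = 2.12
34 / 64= 17 / 32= 0.53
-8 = -8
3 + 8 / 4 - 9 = -4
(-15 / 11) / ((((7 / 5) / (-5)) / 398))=149250 / 77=1938.31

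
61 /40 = 1.52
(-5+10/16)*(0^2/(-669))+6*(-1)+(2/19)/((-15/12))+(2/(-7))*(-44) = 6.49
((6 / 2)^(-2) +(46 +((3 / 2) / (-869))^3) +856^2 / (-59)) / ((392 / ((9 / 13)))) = -34492436550273145 / 1578449701436608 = -21.85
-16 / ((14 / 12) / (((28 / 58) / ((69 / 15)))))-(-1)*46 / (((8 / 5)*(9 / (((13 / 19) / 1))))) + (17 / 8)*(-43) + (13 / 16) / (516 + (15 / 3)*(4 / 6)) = -13561683071 / 149642784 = -90.63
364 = 364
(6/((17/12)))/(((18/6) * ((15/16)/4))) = 512/85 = 6.02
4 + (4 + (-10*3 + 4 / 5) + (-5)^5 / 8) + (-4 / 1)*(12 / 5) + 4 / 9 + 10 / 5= -150833 / 360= -418.98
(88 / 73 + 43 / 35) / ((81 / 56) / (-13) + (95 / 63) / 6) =17462952 / 1004845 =17.38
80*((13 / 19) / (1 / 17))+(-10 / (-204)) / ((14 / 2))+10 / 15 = 12632659 / 13566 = 931.20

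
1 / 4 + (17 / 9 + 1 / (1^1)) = 113 / 36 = 3.14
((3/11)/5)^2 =9/3025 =0.00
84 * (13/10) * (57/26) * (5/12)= 399/4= 99.75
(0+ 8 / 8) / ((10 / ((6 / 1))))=3 / 5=0.60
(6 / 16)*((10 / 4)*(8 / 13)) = 0.58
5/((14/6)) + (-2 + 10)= 71/7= 10.14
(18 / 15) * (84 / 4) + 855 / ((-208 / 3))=12.87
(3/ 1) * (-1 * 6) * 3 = -54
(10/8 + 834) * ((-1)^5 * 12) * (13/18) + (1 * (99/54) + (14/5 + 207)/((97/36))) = -3472181/485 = -7159.14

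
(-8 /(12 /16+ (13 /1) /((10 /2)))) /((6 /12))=-320 /67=-4.78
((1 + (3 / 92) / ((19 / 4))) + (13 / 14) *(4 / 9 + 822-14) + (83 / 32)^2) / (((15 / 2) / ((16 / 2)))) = 809.00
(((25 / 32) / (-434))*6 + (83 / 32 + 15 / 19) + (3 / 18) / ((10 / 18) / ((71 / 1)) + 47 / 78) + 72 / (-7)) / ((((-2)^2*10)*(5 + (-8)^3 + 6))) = 555274813 / 1675798627440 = 0.00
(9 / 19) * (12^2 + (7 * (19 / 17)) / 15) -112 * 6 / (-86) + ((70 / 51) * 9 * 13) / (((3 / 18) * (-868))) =161807262 / 2152795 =75.16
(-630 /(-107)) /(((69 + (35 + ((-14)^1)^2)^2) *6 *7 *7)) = 0.00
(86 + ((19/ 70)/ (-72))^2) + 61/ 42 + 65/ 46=51918459503/ 584236800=88.87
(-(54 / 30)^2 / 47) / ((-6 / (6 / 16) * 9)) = 9 / 18800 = 0.00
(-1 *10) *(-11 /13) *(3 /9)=110 /39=2.82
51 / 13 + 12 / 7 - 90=-7677 / 91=-84.36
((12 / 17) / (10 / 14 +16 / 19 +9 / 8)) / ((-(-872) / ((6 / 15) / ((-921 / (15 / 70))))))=-76 / 2704981605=-0.00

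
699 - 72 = 627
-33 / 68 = -0.49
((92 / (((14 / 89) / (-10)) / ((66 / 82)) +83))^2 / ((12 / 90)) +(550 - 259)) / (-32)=-55724704031823 / 5939631882496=-9.38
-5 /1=-5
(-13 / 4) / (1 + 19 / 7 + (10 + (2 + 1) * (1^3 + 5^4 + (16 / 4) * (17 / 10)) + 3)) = -455 / 268116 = -0.00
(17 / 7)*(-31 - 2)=-561 / 7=-80.14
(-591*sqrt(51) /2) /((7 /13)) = -7683*sqrt(51) /14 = -3919.11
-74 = -74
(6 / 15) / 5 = 2 / 25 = 0.08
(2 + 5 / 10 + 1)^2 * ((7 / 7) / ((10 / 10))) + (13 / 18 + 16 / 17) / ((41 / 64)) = 372529 / 25092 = 14.85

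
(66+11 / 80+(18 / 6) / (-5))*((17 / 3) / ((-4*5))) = -89131 / 4800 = -18.57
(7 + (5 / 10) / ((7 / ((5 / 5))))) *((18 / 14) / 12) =0.76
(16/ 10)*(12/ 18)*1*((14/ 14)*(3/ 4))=4/ 5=0.80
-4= -4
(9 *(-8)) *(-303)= 21816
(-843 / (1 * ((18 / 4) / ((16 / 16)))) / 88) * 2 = -281 / 66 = -4.26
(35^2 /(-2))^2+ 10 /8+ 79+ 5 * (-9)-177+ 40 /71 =53252139 /142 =375015.06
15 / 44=0.34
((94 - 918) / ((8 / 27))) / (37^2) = -2781 / 1369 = -2.03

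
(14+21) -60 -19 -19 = -63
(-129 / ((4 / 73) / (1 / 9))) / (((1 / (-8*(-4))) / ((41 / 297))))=-1029592 / 891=-1155.55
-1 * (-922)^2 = -850084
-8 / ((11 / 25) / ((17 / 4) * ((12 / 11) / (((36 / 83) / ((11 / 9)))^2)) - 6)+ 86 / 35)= -754803700 / 233179757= -3.24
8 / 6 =4 / 3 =1.33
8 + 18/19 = 170/19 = 8.95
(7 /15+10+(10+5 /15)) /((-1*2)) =-10.40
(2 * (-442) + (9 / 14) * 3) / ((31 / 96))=-2731.58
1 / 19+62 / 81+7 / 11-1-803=-13586294 / 16929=-802.55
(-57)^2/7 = 3249/7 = 464.14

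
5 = 5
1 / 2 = 0.50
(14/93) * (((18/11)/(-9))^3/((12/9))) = -28/41261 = -0.00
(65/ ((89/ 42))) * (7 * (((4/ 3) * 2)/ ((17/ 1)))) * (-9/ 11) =-458640/ 16643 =-27.56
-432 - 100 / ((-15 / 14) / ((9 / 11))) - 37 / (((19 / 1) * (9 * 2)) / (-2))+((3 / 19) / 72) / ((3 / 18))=-2674081 / 7524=-355.41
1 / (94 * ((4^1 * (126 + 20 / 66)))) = 33 / 1567168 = 0.00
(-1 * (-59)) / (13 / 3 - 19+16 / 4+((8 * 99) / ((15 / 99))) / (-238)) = -105315 / 58244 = -1.81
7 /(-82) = -7 /82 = -0.09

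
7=7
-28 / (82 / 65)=-910 / 41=-22.20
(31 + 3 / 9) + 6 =112 / 3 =37.33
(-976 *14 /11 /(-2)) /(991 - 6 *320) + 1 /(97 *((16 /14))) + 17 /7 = 98198355 /55509608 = 1.77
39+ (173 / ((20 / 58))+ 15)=5557 / 10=555.70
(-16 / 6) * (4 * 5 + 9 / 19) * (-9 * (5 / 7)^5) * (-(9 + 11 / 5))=-46680000 / 45619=-1023.26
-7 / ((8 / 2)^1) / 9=-7 / 36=-0.19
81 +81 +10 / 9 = 1468 / 9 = 163.11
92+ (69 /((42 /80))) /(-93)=90.59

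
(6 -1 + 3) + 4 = 12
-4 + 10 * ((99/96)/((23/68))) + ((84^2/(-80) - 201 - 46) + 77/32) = -1127201/3680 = -306.30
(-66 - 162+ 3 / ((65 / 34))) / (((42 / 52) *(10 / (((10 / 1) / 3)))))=-9812 / 105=-93.45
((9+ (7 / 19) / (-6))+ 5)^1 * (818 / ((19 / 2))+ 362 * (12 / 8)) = 8768.84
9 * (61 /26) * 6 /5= 1647 /65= 25.34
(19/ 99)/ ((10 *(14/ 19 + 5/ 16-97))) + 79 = 1140650857/ 14438655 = 79.00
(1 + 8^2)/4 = 65/4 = 16.25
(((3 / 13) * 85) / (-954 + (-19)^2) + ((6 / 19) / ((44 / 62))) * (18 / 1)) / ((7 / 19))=12851571 / 593593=21.65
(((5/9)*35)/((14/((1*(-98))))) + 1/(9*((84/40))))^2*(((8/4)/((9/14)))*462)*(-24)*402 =-62380738921600/243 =-256710859759.67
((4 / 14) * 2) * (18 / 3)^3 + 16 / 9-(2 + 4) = 7510 / 63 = 119.21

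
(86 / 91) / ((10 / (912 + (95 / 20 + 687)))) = 55169 / 364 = 151.56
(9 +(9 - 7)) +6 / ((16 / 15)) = 133 / 8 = 16.62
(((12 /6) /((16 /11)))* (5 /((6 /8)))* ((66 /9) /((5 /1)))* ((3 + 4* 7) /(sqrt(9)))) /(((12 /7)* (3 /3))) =26257 /324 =81.04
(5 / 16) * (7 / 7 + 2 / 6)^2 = 5 / 9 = 0.56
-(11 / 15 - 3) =34 / 15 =2.27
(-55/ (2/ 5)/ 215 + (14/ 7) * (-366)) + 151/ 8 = -245535/ 344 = -713.76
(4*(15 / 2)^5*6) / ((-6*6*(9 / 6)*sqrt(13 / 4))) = -84375*sqrt(13) / 52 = -5850.35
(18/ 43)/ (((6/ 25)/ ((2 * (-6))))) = -900/ 43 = -20.93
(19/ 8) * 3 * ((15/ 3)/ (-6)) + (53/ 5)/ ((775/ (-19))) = -384237/ 62000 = -6.20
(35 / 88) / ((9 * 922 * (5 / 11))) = 0.00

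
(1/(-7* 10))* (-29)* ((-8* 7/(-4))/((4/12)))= 87/5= 17.40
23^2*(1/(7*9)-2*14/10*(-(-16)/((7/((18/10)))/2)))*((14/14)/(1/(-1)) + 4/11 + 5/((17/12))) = -10378071707/294525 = -35236.64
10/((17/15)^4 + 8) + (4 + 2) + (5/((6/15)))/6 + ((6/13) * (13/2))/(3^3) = 9.23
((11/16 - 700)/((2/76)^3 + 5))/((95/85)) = -68666893/548722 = -125.14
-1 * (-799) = 799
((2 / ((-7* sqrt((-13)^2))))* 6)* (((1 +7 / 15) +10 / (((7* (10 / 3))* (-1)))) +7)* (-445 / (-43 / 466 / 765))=-107112411360 / 27391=-3910496.56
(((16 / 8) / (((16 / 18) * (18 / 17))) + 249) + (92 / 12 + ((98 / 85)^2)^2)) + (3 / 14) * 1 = 2286901580713 / 8769705000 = 260.77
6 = 6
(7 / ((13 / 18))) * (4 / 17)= 504 / 221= 2.28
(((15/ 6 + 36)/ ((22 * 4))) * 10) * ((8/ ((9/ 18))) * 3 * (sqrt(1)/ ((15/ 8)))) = 112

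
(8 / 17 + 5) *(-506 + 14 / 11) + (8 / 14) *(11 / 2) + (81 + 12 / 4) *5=-3060458 / 1309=-2338.01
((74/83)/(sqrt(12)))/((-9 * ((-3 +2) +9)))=-37 * sqrt(3)/17928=-0.00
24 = 24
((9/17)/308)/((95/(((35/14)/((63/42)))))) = 3/99484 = 0.00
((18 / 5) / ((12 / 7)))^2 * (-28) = -3087 / 25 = -123.48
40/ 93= 0.43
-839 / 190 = -4.42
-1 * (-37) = 37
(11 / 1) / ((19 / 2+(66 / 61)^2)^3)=4533792943768 / 500774256703531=0.01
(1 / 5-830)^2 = 17214201 / 25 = 688568.04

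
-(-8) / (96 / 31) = 31 / 12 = 2.58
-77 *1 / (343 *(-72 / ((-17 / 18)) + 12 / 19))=-0.00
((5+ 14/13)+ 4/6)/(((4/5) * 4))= 1315/624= 2.11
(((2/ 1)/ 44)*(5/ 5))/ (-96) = -1/ 2112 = -0.00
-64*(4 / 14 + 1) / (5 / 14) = -1152 / 5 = -230.40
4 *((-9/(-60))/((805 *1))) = 3/4025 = 0.00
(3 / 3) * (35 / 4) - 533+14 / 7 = -2089 / 4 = -522.25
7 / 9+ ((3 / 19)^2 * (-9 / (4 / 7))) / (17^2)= 2916109 / 3755844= 0.78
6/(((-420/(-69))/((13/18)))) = 299/420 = 0.71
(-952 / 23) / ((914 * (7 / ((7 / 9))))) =-476 / 94599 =-0.01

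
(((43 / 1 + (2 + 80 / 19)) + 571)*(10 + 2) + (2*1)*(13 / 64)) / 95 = 4525303 / 57760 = 78.35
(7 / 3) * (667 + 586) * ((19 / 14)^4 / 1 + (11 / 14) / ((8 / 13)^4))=31232815895 / 1204224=25936.05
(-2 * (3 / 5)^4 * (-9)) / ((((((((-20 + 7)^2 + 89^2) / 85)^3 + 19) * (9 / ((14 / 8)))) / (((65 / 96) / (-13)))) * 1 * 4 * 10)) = -34391 / 50203192640000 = -0.00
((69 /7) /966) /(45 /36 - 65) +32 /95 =15986 /47481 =0.34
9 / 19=0.47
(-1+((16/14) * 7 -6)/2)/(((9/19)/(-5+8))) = 0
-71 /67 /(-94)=0.01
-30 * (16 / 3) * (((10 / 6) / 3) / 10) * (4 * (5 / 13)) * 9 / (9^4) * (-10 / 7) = 16000 / 597051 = 0.03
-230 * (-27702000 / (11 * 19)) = 335340000 / 11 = 30485454.55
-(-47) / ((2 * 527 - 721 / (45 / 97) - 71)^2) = 95175 / 660592804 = 0.00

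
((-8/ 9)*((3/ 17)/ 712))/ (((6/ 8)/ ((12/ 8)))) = -2/ 4539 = -0.00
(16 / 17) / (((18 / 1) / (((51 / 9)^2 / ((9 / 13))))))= 1768 / 729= 2.43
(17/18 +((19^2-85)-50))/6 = 4085/108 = 37.82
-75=-75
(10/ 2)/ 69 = 5/ 69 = 0.07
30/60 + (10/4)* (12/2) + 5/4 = 16.75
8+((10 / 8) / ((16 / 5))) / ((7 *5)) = 3589 / 448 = 8.01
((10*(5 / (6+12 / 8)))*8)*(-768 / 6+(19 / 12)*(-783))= -218840 / 3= -72946.67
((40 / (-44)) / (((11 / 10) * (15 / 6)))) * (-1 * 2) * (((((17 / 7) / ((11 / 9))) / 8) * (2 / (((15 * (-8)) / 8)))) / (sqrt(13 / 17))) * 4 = -0.10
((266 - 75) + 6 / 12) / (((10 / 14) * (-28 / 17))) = -6511 / 40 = -162.78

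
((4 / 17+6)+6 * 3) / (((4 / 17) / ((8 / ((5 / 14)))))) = 11536 / 5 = 2307.20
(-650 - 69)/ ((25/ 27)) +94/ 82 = -794758/ 1025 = -775.37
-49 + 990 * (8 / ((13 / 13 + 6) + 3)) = 743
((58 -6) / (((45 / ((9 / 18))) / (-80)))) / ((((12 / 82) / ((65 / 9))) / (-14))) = 7760480 / 243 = 31936.13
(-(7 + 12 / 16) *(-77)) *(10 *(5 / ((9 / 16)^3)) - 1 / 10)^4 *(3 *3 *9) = 41932789833535443858176924147 / 139471376040000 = 300655166845914.23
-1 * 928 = -928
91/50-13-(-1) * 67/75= -1543/150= -10.29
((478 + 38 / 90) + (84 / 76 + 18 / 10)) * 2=164614 / 171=962.65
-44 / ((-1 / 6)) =264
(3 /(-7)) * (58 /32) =-87 /112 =-0.78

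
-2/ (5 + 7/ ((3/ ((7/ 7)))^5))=-243/ 611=-0.40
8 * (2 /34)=8 /17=0.47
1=1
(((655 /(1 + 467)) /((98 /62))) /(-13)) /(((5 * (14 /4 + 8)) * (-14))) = 4061 /47996676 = 0.00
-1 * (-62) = 62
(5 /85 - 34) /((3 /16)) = -9232 /51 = -181.02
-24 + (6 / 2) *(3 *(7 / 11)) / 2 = -21.14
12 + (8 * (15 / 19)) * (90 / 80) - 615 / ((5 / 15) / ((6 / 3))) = -69747 / 19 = -3670.89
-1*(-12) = 12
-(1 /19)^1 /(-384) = 1 /7296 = 0.00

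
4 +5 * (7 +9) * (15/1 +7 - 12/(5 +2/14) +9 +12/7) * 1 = 51124/21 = 2434.48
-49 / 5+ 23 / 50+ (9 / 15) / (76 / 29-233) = -1040299 / 111350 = -9.34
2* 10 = 20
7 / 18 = 0.39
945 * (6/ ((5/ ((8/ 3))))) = 3024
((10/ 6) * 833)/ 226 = 4165/ 678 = 6.14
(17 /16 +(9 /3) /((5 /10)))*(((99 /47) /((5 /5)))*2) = 11187 /376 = 29.75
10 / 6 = 5 / 3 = 1.67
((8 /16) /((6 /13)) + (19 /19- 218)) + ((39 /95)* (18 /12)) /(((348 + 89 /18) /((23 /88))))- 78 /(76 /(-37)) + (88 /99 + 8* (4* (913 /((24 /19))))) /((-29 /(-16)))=174433198075409 /13861991880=12583.56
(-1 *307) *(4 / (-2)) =614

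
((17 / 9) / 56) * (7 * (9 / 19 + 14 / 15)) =6817 / 20520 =0.33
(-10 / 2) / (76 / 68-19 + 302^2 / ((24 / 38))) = -255 / 7363811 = -0.00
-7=-7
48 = 48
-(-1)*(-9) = -9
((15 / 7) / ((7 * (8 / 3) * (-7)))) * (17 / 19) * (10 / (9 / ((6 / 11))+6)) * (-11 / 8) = 0.01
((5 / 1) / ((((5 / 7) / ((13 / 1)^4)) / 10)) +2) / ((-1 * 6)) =-333212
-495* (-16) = 7920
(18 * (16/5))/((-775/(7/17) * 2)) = -1008/65875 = -0.02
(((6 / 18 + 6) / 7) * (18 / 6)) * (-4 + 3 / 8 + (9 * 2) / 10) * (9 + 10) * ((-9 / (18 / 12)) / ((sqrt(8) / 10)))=79059 * sqrt(2) / 56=1996.54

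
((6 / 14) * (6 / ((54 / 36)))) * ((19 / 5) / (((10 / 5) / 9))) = 1026 / 35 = 29.31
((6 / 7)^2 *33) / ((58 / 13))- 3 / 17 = 127011 / 24157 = 5.26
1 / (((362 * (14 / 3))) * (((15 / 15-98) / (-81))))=0.00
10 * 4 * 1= 40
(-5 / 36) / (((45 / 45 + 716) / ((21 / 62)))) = -35 / 533448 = -0.00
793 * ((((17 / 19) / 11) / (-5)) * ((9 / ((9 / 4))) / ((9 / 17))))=-916708 / 9405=-97.47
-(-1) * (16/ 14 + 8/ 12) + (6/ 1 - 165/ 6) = -827/ 42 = -19.69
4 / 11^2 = 4 / 121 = 0.03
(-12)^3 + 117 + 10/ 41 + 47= -1563.76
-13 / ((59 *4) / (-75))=975 / 236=4.13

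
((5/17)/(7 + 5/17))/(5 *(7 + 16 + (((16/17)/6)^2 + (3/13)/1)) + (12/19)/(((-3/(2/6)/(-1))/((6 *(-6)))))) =3212235/9061759544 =0.00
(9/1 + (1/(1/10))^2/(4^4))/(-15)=-601/960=-0.63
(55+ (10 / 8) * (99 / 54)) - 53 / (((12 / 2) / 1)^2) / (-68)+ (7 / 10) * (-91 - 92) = -866429 / 12240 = -70.79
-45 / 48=-15 / 16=-0.94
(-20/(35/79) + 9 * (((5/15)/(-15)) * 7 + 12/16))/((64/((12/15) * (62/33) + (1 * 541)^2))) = -89679382341/492800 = -181979.27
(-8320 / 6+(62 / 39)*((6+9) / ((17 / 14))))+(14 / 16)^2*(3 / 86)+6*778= 12045843637 / 3649152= 3301.00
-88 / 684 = -22 / 171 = -0.13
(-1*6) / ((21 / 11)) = -22 / 7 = -3.14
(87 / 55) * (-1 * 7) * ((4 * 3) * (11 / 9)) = -812 / 5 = -162.40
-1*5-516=-521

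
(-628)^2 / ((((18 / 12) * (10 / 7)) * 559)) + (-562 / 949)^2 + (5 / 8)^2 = 329.98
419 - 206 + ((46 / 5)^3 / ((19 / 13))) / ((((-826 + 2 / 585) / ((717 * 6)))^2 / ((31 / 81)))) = 3981680980963539 / 693173352190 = 5744.13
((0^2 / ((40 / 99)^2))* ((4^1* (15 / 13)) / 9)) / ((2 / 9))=0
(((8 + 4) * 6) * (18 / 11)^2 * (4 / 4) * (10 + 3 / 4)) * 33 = 752328 / 11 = 68393.45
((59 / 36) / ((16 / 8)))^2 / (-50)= -3481 / 259200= -0.01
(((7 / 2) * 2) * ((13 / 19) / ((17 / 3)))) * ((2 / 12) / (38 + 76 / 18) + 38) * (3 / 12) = 463827 / 57760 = 8.03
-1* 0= 0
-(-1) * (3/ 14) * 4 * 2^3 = 6.86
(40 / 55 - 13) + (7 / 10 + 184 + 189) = 39757 / 110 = 361.43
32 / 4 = 8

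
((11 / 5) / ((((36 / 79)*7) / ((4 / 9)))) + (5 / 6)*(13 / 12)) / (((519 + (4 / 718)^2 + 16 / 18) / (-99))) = -38883011057 / 168849585800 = -0.23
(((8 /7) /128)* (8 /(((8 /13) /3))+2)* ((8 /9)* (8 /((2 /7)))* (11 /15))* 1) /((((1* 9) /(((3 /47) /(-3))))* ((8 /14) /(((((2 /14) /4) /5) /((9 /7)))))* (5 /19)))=-59983 /102789000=-0.00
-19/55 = -0.35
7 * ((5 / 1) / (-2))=-35 / 2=-17.50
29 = 29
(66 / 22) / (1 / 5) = 15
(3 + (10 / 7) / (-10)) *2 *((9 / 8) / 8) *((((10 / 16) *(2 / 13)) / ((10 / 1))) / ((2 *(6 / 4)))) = 0.00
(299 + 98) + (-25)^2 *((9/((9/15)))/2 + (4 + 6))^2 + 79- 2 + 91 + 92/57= 43769813/228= 191972.86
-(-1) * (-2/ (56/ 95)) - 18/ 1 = -599/ 28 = -21.39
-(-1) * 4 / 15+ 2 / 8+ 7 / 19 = 1009 / 1140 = 0.89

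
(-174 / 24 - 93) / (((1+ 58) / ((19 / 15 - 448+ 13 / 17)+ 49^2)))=-199911733 / 60180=-3321.90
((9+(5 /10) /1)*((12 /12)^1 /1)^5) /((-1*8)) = -19 /16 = -1.19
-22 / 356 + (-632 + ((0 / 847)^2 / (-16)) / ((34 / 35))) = -112507 / 178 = -632.06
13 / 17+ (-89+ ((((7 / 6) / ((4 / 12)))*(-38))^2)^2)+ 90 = 5319312287 / 17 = 312900722.76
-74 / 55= -1.35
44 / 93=0.47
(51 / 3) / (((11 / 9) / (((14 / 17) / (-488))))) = -63 / 2684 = -0.02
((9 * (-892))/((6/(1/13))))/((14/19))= -12711/91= -139.68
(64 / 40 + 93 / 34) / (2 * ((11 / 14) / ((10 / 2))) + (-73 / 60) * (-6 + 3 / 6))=5628 / 9095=0.62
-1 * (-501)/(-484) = -1.04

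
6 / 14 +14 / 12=1.60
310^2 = 96100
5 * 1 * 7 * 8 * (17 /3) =4760 /3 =1586.67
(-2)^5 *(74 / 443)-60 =-28948 / 443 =-65.35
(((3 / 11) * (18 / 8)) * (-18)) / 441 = -27 / 1078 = -0.03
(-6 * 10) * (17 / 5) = -204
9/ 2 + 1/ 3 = 29/ 6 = 4.83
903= 903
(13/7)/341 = 13/2387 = 0.01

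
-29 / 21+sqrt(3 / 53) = -29 / 21+sqrt(159) / 53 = -1.14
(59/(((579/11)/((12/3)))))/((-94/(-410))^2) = 109096900/1279011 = 85.30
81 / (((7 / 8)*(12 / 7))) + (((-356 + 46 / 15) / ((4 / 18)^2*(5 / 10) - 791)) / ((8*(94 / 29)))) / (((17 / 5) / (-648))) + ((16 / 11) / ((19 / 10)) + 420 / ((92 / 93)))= 476.05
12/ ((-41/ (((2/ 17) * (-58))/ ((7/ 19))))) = 26448/ 4879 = 5.42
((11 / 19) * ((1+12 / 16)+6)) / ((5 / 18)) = 16.15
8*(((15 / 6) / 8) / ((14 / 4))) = 5 / 7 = 0.71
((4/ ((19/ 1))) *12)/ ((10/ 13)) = 312/ 95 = 3.28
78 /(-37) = -78 /37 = -2.11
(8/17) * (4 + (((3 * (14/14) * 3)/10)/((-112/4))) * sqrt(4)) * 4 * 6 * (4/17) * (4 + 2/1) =634752/10115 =62.75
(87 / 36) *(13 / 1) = 377 / 12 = 31.42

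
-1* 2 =-2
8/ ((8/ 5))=5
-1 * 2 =-2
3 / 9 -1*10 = -9.67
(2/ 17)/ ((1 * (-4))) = -1/ 34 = -0.03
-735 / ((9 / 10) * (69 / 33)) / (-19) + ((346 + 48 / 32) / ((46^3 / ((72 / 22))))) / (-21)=4390898555 / 213603852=20.56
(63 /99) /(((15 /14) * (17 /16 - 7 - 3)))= -1568 /23595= -0.07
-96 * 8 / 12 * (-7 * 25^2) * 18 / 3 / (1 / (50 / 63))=4000000 / 3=1333333.33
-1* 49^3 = -117649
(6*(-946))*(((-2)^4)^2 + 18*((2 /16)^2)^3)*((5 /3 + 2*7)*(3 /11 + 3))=-610321727349 /8192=-74502163.98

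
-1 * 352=-352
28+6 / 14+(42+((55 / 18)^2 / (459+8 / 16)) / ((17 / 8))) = 623957959 / 8858241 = 70.44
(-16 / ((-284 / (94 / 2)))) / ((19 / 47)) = 8836 / 1349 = 6.55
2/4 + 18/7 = 43/14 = 3.07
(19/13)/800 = 19/10400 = 0.00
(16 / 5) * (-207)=-3312 / 5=-662.40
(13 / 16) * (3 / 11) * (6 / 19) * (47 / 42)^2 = 0.09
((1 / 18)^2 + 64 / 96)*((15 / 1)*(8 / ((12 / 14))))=7595 / 81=93.77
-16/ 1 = -16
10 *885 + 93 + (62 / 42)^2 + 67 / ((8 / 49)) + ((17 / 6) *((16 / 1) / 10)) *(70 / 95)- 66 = 3114606517 / 335160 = 9292.89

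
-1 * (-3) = 3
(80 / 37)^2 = 6400 / 1369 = 4.67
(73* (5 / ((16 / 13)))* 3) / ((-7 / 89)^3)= -10035233715 / 5488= -1828577.57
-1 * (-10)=10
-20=-20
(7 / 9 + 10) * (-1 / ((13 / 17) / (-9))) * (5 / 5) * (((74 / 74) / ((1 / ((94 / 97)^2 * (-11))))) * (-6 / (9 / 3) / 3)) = 3304664 / 3783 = 873.56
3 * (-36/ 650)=-54/ 325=-0.17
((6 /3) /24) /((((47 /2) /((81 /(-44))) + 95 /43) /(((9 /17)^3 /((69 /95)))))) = -26801685 /16618536932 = -0.00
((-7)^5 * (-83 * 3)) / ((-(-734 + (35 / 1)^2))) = -4184943 / 491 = -8523.31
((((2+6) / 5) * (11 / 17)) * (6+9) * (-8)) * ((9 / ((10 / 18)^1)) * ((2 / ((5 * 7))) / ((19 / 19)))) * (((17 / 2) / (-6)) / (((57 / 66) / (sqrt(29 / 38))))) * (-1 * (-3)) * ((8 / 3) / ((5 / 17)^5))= 599032.64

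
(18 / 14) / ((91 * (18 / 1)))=1 / 1274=0.00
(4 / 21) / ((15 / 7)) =4 / 45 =0.09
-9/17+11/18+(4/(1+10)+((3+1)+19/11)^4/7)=690624607/4480146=154.15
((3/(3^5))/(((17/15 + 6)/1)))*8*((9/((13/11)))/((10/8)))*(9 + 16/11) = 3680/4173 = 0.88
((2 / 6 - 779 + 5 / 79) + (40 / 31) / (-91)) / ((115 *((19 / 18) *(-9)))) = 1041131578 / 1460840745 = 0.71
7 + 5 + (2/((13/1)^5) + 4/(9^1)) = 41584834/3341637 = 12.44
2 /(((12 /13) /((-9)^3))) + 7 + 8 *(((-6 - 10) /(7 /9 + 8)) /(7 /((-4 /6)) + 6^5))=-1572.50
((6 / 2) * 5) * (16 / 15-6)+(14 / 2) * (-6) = -116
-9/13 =-0.69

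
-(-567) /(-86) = -567 /86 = -6.59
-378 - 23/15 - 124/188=-268036/705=-380.19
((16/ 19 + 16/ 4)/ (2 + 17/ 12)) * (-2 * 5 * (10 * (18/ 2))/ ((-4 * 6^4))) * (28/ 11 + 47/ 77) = 46575/ 59983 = 0.78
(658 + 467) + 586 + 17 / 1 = 1728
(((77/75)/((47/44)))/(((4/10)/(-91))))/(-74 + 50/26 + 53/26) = 4008004/1283805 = 3.12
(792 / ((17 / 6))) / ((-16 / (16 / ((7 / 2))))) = -9504 / 119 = -79.87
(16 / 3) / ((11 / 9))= 48 / 11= 4.36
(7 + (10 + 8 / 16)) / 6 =35 / 12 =2.92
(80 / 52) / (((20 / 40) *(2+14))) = 5 / 26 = 0.19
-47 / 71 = -0.66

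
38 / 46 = 19 / 23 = 0.83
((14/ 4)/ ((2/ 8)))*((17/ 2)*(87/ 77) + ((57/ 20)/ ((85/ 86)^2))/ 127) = 6801697647/ 50466625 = 134.78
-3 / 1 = -3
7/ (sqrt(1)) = 7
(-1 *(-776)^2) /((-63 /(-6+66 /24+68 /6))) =77263.32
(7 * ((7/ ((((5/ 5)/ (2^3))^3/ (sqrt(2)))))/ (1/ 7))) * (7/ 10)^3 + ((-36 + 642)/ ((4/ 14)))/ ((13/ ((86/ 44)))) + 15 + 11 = 98639/ 286 + 7529536 * sqrt(2)/ 125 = 85531.87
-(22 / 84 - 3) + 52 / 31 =5749 / 1302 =4.42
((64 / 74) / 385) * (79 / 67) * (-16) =-40448 / 954415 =-0.04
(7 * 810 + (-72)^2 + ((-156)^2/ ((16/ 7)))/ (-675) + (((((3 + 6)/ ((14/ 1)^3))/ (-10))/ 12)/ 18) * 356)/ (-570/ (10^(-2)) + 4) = -2974009249/ 15639702400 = -0.19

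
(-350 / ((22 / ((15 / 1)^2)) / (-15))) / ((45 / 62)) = 813750 / 11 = 73977.27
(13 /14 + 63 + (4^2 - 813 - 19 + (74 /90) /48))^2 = 129301028265721 /228614400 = 565585.67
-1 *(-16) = 16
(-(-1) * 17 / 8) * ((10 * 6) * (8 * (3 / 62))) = 1530 / 31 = 49.35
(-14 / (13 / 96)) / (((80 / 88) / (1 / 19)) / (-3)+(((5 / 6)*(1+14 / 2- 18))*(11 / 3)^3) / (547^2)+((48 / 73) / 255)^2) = 13795428577484030400 / 768461281356844543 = 17.95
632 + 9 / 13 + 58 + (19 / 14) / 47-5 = 5865659 / 8554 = 685.72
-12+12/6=-10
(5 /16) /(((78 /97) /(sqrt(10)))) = 1.23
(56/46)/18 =0.07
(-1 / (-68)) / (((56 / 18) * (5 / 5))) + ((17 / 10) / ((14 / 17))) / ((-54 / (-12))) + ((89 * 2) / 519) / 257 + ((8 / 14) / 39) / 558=2140758838481 / 4605586942320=0.46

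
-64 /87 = -0.74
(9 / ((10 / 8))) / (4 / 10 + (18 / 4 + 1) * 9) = 72 / 499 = 0.14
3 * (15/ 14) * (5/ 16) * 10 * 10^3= 140625/ 14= 10044.64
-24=-24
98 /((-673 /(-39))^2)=149058 /452929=0.33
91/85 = 1.07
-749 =-749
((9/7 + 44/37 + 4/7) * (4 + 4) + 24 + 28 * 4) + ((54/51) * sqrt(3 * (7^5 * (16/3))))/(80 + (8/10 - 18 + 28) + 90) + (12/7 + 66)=2205 * sqrt(7)/1921 + 59074/259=231.12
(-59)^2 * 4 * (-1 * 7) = -97468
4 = 4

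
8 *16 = 128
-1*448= -448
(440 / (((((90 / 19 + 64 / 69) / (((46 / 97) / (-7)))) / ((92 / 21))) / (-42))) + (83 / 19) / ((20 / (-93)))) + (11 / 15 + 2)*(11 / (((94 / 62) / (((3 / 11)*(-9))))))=861556880763 / 958028260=899.30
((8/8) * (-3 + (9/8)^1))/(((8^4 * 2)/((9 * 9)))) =-1215/65536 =-0.02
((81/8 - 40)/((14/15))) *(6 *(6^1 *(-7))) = 32265/4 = 8066.25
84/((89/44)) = 41.53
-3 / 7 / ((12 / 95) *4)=-0.85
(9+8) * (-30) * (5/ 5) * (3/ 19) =-1530/ 19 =-80.53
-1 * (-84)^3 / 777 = 28224 / 37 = 762.81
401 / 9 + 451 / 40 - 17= 13979 / 360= 38.83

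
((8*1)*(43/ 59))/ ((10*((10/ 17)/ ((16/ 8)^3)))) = 11696/ 1475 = 7.93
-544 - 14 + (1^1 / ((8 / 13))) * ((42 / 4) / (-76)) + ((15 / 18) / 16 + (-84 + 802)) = 583051 / 3648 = 159.83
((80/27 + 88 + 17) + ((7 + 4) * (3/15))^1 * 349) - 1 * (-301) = 158863/135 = 1176.76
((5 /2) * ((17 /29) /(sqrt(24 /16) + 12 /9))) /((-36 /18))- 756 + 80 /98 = -1078114 /1421 + 153 * sqrt(6) /116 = -755.47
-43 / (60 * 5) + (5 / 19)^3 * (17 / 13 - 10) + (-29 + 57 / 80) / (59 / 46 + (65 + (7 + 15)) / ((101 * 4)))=-57609236291 / 3002698725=-19.19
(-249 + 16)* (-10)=2330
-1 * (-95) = 95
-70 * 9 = -630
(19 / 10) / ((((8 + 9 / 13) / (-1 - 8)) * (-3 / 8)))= 2964 / 565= 5.25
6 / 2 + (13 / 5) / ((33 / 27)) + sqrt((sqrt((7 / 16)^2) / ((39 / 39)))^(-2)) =7.41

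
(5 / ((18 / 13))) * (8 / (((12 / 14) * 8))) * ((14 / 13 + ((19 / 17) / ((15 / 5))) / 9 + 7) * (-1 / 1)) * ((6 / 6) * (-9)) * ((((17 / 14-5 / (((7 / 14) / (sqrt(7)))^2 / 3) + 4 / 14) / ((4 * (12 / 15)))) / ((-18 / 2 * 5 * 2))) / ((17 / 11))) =289077635 / 998784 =289.43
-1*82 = -82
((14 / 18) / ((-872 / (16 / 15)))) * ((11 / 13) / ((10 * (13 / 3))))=-77 / 4144725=-0.00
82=82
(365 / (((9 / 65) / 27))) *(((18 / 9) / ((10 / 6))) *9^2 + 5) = 7274085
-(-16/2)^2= -64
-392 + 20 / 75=-5876 / 15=-391.73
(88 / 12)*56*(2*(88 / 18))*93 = 3360896 / 9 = 373432.89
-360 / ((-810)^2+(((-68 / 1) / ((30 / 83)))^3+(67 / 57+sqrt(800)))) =29606512500000 * sqrt(2) / 148166732768536099880569+8885977946522145000 / 148166732768536099880569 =0.00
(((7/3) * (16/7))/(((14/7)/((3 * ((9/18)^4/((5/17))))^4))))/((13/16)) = 2255067/4160000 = 0.54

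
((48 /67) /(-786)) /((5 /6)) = -48 /43885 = -0.00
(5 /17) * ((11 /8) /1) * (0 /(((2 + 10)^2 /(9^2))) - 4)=-55 /34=-1.62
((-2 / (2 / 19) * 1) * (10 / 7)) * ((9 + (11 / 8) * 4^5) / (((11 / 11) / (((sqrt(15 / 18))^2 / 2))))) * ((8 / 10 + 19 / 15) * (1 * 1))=-4173065 / 126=-33119.56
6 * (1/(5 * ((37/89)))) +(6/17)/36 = 54653/18870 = 2.90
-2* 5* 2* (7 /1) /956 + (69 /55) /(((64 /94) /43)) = 33266711 /420640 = 79.09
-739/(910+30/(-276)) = -0.81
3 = 3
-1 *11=-11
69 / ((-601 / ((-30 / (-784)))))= -1035 / 235592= -0.00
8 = 8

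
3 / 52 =0.06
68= 68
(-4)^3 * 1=-64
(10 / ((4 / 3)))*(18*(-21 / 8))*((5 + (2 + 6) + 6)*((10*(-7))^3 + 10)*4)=9237578175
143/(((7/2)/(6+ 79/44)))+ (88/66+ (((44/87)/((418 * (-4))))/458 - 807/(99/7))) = 4376644783/16655628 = 262.77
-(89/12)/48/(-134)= 89/77184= 0.00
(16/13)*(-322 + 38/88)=-56596/143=-395.78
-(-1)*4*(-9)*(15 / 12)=-45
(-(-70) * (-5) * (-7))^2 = 6002500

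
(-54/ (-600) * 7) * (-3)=-189/ 100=-1.89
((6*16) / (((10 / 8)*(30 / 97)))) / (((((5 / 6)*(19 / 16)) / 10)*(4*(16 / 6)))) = 111744 / 475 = 235.25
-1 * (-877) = 877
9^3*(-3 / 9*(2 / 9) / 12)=-9 / 2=-4.50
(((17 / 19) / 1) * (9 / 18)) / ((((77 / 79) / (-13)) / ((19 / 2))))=-17459 / 308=-56.69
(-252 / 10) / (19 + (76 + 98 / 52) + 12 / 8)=-0.26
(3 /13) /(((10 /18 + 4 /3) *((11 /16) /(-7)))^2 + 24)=3048192 /317466565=0.01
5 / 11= 0.45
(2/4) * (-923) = -923/2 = -461.50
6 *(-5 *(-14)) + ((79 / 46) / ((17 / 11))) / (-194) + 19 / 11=703763853 / 1668788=421.72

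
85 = 85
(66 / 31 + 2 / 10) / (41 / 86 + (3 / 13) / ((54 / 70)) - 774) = -3632382 / 1205928055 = -0.00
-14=-14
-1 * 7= -7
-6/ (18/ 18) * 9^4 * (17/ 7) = -669222/ 7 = -95603.14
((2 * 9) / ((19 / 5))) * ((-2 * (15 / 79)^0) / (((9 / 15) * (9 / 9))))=-300 / 19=-15.79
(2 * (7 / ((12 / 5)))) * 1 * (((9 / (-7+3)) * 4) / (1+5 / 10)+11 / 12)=-2135 / 72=-29.65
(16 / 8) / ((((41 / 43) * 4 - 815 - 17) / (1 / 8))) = -43 / 142448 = -0.00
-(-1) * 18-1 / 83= 1493 / 83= 17.99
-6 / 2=-3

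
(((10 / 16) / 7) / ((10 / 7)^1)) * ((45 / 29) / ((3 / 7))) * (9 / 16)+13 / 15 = 110687 / 111360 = 0.99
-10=-10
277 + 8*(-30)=37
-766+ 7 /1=-759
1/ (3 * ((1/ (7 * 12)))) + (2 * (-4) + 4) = 24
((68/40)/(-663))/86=-1/33540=-0.00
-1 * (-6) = 6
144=144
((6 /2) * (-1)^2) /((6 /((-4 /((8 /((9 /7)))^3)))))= -729 /87808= -0.01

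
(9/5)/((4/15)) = 27/4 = 6.75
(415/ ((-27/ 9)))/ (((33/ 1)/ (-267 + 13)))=1064.75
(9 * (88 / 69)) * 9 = 2376 / 23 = 103.30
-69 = -69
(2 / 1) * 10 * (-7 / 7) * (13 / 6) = -130 / 3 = -43.33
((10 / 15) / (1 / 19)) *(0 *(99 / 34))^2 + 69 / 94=69 / 94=0.73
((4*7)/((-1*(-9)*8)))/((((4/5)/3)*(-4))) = -35/96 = -0.36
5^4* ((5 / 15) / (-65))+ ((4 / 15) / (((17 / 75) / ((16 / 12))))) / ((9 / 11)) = -7685 / 5967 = -1.29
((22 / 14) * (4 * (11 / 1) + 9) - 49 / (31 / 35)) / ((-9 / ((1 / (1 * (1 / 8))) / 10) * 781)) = -24272 / 7626465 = -0.00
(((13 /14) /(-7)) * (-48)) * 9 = 57.31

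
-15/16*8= -7.50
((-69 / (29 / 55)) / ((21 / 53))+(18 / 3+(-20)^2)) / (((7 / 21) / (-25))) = -1152975 / 203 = -5679.68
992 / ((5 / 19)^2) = 358112 / 25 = 14324.48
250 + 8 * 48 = 634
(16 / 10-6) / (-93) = 22 / 465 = 0.05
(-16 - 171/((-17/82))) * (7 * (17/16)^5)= 4019448125/524288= 7666.49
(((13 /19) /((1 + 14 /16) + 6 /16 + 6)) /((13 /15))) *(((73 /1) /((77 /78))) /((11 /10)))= 1138800 /177023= 6.43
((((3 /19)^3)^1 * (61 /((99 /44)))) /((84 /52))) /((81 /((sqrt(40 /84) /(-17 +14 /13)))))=-41236 * sqrt(210) /16905713391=-0.00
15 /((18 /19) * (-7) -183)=-95 /1201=-0.08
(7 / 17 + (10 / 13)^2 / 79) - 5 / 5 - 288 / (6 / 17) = -185336882 / 226967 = -816.58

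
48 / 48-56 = -55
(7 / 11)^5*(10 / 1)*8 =1344560 / 161051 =8.35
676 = 676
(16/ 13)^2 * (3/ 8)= 96/ 169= 0.57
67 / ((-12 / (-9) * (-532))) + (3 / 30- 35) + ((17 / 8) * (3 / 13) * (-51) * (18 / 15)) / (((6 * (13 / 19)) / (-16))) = 29480327 / 359632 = 81.97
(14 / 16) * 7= 49 / 8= 6.12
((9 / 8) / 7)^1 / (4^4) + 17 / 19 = 243883 / 272384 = 0.90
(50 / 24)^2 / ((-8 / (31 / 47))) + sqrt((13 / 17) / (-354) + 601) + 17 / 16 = 38153 / 54144 + sqrt(21765932490) / 6018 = 25.22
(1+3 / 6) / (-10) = -3 / 20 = -0.15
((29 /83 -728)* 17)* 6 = -6160290 /83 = -74220.36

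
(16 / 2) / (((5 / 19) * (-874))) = -4 / 115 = -0.03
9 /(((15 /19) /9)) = 513 /5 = 102.60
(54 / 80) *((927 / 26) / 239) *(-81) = -2027349 / 248560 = -8.16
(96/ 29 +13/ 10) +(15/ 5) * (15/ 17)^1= 35779/ 4930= 7.26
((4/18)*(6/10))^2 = 4/225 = 0.02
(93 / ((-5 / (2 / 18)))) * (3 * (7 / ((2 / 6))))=-651 / 5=-130.20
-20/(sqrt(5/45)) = -60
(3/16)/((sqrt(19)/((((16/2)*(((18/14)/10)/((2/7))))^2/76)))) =243*sqrt(19)/144400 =0.01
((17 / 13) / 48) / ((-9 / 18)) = -17 / 312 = -0.05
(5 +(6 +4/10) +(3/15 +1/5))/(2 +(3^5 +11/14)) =826/17205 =0.05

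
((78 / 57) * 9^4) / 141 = 56862 / 893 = 63.68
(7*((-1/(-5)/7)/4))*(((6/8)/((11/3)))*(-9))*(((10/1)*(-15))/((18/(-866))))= -58455/88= -664.26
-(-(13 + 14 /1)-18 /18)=28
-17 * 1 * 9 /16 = -153 /16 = -9.56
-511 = -511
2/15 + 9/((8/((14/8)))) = 1009/480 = 2.10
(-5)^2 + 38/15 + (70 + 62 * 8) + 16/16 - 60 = 8018/15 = 534.53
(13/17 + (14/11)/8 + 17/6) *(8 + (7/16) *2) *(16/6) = 598601/6732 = 88.92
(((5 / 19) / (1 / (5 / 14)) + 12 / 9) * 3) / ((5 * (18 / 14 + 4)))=1139 / 7030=0.16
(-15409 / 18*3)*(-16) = 123272 / 3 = 41090.67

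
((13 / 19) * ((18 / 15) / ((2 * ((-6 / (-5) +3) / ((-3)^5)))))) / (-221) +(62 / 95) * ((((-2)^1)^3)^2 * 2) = 945599 / 11305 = 83.64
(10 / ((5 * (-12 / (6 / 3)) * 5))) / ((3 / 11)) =-0.24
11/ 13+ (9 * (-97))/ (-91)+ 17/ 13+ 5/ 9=10076/ 819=12.30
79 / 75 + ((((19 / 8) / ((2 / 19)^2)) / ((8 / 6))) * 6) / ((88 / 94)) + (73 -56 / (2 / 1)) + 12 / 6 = 1078.36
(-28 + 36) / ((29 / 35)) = 280 / 29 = 9.66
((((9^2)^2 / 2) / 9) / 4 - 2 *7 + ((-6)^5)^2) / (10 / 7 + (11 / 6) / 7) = 10158330525 / 284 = 35768769.45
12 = 12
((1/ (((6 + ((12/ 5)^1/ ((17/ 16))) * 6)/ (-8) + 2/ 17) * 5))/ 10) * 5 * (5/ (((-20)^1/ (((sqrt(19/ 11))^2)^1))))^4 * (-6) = 6646371/ 741185984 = 0.01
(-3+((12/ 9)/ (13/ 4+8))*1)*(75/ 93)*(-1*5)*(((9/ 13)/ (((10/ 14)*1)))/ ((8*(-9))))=-13615/ 87048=-0.16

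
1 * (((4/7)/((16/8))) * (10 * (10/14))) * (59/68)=1475/833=1.77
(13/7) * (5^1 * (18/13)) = 90/7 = 12.86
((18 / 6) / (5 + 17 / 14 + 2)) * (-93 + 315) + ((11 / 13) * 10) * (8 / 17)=2161804 / 25415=85.06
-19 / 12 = -1.58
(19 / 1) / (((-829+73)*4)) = -19 / 3024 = -0.01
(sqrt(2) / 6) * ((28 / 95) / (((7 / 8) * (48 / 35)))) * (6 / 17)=14 * sqrt(2) / 969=0.02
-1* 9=-9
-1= -1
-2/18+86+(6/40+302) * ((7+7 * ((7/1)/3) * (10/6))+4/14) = 2207617/210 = 10512.46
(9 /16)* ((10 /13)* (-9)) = -405 /104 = -3.89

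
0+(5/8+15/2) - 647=-5111/8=-638.88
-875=-875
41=41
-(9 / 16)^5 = -59049 / 1048576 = -0.06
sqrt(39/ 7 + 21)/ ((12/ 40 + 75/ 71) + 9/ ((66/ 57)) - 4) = 3905 * sqrt(1302)/ 140203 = 1.01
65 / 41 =1.59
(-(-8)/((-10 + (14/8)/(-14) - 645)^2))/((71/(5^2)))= 12800/1950233751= 0.00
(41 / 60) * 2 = 41 / 30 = 1.37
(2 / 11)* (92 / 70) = 92 / 385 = 0.24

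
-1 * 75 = -75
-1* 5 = -5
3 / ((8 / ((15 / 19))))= 45 / 152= 0.30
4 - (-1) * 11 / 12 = 59 / 12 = 4.92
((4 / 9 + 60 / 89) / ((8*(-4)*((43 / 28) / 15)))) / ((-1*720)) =49 / 103329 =0.00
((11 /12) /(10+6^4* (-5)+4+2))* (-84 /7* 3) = 33 /6464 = 0.01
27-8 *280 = -2213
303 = 303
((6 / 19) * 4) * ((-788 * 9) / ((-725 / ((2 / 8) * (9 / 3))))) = 127656 / 13775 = 9.27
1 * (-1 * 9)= -9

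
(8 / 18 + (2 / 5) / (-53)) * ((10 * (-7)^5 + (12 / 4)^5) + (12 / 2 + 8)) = -174861146 / 2385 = -73317.04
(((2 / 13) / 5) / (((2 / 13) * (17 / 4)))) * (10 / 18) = 0.03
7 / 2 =3.50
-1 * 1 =-1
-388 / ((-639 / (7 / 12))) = 679 / 1917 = 0.35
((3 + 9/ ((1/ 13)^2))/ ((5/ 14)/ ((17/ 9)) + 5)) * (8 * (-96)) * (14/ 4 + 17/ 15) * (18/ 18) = -6453371904/ 6175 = -1045080.47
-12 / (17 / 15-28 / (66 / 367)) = 660 / 8501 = 0.08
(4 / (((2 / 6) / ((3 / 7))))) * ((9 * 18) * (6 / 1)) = 34992 / 7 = 4998.86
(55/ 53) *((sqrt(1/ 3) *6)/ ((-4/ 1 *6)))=-55 *sqrt(3)/ 636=-0.15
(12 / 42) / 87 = 2 / 609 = 0.00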